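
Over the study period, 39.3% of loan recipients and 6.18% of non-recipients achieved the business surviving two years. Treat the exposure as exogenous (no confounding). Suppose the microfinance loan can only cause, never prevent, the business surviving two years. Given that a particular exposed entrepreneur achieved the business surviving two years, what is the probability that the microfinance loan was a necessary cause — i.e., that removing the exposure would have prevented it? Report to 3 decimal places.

PN ≈ 0.843

p₁ = 0.393, p₀ = 0.0618.
Under exogeneity and monotonicity, PN = (p₁ − p₀) / p₁.
PN = (0.393 − 0.0618) / 0.393 = 0.3312 / 0.393 ≈ 0.8427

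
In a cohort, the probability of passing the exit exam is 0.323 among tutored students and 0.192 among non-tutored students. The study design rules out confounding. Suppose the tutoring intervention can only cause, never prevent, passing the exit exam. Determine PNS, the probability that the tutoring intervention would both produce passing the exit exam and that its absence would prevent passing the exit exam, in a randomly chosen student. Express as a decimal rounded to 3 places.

Let p₁ = 0.323, p₀ = 0.192.
Under exogeneity and monotonicity, PNS = p₁ − p₀.
PNS = 0.323 − 0.192 = 0.131

PNS ≈ 0.131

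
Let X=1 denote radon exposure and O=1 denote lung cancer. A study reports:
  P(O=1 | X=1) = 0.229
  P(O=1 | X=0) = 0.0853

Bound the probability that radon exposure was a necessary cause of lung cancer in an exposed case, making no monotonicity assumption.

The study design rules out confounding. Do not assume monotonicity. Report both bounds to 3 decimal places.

0.628 ≤ PN ≤ 1.000

Let p₁ = 0.229, p₀ = 0.0853.
Under exogeneity alone the bounds on PN are max{0,(p₁−p₀)/p₁} ≤ PN ≤ min{1,(1−p₀)/p₁}.
  lower = (p₁ − p₀)/p₁ = 0.1437 / 0.229 ≈ 0.6275
  upper = min{1, (1 − p₀)/p₁} = 0.9147 / 0.229 ≈ 3.9943 → capped at 1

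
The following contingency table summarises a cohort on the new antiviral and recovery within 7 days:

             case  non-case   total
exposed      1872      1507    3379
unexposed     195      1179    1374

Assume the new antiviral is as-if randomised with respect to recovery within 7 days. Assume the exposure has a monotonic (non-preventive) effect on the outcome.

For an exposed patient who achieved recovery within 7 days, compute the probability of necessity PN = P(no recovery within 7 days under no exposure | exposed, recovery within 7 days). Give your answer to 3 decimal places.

p₁ = P(outcome | exposed) = 1872/3379 = 0.55401
p₀ = P(outcome | unexposed) = 195/1374 = 0.14192
Under exogeneity and monotonicity, PN = (p₁ − p₀) / p₁.
PN = (0.55401 − 0.14192) / 0.55401 = 0.41209 / 0.55401 ≈ 0.7438

PN ≈ 0.744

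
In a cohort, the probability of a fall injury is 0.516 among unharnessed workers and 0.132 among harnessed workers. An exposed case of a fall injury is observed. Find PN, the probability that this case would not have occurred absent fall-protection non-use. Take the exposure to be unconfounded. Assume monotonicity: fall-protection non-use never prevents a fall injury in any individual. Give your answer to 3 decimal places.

Let p₁ = 0.516, p₀ = 0.132.
Under exogeneity and monotonicity, PN = (p₁ − p₀) / p₁.
PN = (0.516 − 0.132) / 0.516 = 0.384 / 0.516 ≈ 0.7442

PN ≈ 0.744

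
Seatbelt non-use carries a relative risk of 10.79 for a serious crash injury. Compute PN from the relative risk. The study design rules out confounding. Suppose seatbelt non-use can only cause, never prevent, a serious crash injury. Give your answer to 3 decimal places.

Under exogeneity and monotonicity, PN = (RR − 1) / RR = 1 − 1/RR.
PN = (10.79 − 1) / 10.79 = 9.79 / 10.79 ≈ 0.9073

PN ≈ 0.907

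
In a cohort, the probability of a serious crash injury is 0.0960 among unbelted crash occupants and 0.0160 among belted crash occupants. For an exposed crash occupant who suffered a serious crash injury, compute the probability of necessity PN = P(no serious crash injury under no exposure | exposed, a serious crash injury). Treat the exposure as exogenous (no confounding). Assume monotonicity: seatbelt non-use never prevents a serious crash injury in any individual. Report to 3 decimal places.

Let p₁ = 0.096, p₀ = 0.016.
Under exogeneity and monotonicity, PN = (p₁ − p₀) / p₁.
PN = (0.096 − 0.016) / 0.096 = 0.08 / 0.096 ≈ 0.8333

PN ≈ 0.833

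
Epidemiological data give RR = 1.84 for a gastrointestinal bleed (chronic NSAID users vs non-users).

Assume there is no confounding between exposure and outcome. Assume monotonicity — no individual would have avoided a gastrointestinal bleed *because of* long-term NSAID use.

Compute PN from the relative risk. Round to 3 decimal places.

Under exogeneity and monotonicity, PN = (RR − 1) / RR = 1 − 1/RR.
PN = (1.84 − 1) / 1.84 = 0.84 / 1.84 ≈ 0.4565

PN ≈ 0.457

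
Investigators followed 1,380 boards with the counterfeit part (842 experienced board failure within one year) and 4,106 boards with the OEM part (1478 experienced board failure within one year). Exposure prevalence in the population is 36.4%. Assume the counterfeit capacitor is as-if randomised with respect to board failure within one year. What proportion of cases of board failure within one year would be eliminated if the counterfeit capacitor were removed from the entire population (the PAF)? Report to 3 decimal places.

PAF ≈ 0.202

p₁ = P(outcome | exposed) = 842/1380 = 0.61014
p₀ = P(outcome | unexposed) = 1478/4106 = 0.35996
Overall risk P(Y=1) = π·p₁ + (1−π)·p₀ = 0.364×0.61014 + 0.636×0.35996 = 0.45103.
Under exogeneity, PAF = [P(Y=1) − p₀] / P(Y=1).
PAF = (0.45103 − 0.35996) / 0.45103 ≈ 0.2019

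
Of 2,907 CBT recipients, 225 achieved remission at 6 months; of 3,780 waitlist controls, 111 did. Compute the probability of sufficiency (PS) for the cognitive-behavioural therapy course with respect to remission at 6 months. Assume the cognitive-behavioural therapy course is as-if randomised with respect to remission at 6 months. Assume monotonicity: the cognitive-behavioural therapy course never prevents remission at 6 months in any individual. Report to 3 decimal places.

p₁ = P(outcome | exposed) = 225/2907 = 0.077399
p₀ = P(outcome | unexposed) = 111/3780 = 0.029365
Under exogeneity and monotonicity, PS = (p₁ − p₀) / (1 − p₀).
PS = (0.077399 − 0.029365) / (1 − 0.029365) = 0.048034 / 0.97063 ≈ 0.0495

PS ≈ 0.049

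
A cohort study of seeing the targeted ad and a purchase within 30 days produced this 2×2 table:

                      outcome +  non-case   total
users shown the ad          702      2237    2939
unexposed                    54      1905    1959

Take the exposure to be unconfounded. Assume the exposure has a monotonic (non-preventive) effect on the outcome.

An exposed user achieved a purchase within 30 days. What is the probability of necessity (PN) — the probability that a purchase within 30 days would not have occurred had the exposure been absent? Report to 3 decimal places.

p₁ = P(outcome | exposed) = 702/2939 = 0.23886
p₀ = P(outcome | unexposed) = 54/1959 = 0.027565
Under exogeneity and monotonicity, PN = (p₁ − p₀) / p₁.
PN = (0.23886 − 0.027565) / 0.23886 = 0.21129 / 0.23886 ≈ 0.8846

PN ≈ 0.885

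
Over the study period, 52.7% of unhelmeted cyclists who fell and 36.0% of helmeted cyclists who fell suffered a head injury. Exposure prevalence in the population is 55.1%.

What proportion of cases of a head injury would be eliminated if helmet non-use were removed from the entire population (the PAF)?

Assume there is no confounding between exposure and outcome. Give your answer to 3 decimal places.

PAF ≈ 0.204

p₁ = 0.527, p₀ = 0.36.
Overall risk P(Y=1) = π·p₁ + (1−π)·p₀ = 0.551×0.527 + 0.449×0.36 = 0.45202.
Under exogeneity, PAF = [P(Y=1) − p₀] / P(Y=1).
PAF = (0.45202 − 0.36) / 0.45202 ≈ 0.2036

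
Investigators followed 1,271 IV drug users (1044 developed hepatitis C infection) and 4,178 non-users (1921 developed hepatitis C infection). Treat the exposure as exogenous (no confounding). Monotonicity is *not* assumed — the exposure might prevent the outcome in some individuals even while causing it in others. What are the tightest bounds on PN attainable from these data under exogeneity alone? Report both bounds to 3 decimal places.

p₁ = P(outcome | exposed) = 1044/1271 = 0.8214
p₀ = P(outcome | unexposed) = 1921/4178 = 0.45979
Under exogeneity alone the bounds on PN are max{0,(p₁−p₀)/p₁} ≤ PN ≤ min{1,(1−p₀)/p₁}.
  lower = (p₁ − p₀)/p₁ = 0.36161 / 0.8214 ≈ 0.4402
  upper = min{1, (1 − p₀)/p₁} = 0.54021 / 0.8214 ≈ 0.6577

0.440 ≤ PN ≤ 0.658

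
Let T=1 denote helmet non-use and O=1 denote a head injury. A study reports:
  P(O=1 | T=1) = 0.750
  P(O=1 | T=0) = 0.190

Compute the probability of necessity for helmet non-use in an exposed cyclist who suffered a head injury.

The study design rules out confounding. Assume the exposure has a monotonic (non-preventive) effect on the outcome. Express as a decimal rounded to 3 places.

PN ≈ 0.747

Let p₁ = 0.75, p₀ = 0.19.
Under exogeneity and monotonicity, PN = (p₁ − p₀) / p₁.
PN = (0.75 − 0.19) / 0.75 = 0.56 / 0.75 ≈ 0.7467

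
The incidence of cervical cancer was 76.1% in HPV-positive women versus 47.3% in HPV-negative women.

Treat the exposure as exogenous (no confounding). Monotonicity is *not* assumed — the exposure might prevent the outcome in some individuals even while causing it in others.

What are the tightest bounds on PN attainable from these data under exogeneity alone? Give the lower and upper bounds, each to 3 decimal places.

p₁ = 0.761, p₀ = 0.473.
Under exogeneity alone the bounds on PN are max{0,(p₁−p₀)/p₁} ≤ PN ≤ min{1,(1−p₀)/p₁}.
  lower = (p₁ − p₀)/p₁ = 0.288 / 0.761 ≈ 0.3784
  upper = min{1, (1 − p₀)/p₁} = 0.527 / 0.761 ≈ 0.6925

0.378 ≤ PN ≤ 0.693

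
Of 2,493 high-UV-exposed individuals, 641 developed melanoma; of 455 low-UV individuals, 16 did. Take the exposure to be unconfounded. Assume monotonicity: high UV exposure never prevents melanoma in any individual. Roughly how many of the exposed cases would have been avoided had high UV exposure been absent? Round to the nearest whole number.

p₁ = P(outcome | exposed) = 641/2493 = 0.25712
p₀ = P(outcome | unexposed) = 16/455 = 0.035165
PN = (p₁ − p₀)/p₁ = (0.25712 − 0.035165) / 0.25712 ≈ 0.86324.
Attributable cases ≈ PN × (exposed cases) = 0.86324 × 641 ≈ 553.33.

about 553 cases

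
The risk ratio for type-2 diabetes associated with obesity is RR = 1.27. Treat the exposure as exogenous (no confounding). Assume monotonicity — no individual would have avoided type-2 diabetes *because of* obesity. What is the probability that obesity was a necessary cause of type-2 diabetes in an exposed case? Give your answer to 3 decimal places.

PN ≈ 0.213

Under exogeneity and monotonicity, PN = (RR − 1) / RR = 1 − 1/RR.
PN = (1.27 − 1) / 1.27 = 0.27 / 1.27 ≈ 0.2126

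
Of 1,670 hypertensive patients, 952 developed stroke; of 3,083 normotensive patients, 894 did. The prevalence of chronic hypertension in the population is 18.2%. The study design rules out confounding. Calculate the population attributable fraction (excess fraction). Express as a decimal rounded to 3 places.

p₁ = P(outcome | exposed) = 952/1670 = 0.57006
p₀ = P(outcome | unexposed) = 894/3083 = 0.28998
Overall risk P(Y=1) = π·p₁ + (1−π)·p₀ = 0.182×0.57006 + 0.818×0.28998 = 0.34095.
Under exogeneity, PAF = [P(Y=1) − p₀] / P(Y=1).
PAF = (0.34095 − 0.28998) / 0.34095 ≈ 0.1495

PAF ≈ 0.150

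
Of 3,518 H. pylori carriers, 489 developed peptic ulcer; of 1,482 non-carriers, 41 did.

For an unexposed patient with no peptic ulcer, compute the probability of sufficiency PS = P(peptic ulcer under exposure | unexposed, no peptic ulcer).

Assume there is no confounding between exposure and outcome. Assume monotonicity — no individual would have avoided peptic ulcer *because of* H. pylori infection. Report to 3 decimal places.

p₁ = P(outcome | exposed) = 489/3518 = 0.139
p₀ = P(outcome | unexposed) = 41/1482 = 0.027665
Under exogeneity and monotonicity, PS = (p₁ − p₀) / (1 − p₀).
PS = (0.139 − 0.027665) / (1 − 0.027665) = 0.11133 / 0.97233 ≈ 0.1145

PS ≈ 0.115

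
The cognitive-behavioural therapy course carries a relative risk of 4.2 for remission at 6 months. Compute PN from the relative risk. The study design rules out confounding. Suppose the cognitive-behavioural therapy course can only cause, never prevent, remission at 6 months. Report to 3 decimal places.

PN ≈ 0.762

Under exogeneity and monotonicity, PN = (RR − 1) / RR = 1 − 1/RR.
PN = (4.2 − 1) / 4.2 = 3.2 / 4.2 ≈ 0.7619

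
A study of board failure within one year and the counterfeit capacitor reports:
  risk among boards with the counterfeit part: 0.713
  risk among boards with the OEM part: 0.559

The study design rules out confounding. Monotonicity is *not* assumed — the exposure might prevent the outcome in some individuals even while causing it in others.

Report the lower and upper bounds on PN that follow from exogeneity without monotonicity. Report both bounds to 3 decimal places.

Let p₁ = 0.713, p₀ = 0.559.
Under exogeneity alone the bounds on PN are max{0,(p₁−p₀)/p₁} ≤ PN ≤ min{1,(1−p₀)/p₁}.
  lower = (p₁ − p₀)/p₁ = 0.154 / 0.713 ≈ 0.2160
  upper = min{1, (1 − p₀)/p₁} = 0.441 / 0.713 ≈ 0.6185

0.216 ≤ PN ≤ 0.619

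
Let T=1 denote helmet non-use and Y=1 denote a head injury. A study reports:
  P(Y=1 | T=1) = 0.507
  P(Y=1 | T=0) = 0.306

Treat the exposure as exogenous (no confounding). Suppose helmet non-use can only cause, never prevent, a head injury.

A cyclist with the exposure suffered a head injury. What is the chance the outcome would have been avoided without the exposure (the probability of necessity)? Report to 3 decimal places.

PN ≈ 0.396

Let p₁ = 0.507, p₀ = 0.306.
Under exogeneity and monotonicity, PN = (p₁ − p₀) / p₁.
PN = (0.507 − 0.306) / 0.507 = 0.201 / 0.507 ≈ 0.3964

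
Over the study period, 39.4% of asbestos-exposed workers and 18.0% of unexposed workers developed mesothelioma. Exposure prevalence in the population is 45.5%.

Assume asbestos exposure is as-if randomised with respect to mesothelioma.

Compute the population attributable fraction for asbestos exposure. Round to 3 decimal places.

p₁ = 0.394, p₀ = 0.18.
Overall risk P(Y=1) = π·p₁ + (1−π)·p₀ = 0.455×0.394 + 0.545×0.18 = 0.27737.
Under exogeneity, PAF = [P(Y=1) − p₀] / P(Y=1).
PAF = (0.27737 − 0.18) / 0.27737 ≈ 0.3510

PAF ≈ 0.351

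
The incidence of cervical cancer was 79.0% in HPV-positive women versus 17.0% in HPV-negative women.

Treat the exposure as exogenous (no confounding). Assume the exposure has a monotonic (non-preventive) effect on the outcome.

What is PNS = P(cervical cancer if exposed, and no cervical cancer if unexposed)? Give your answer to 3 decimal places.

PNS ≈ 0.620

p₁ = 0.79, p₀ = 0.17.
Under exogeneity and monotonicity, PNS = p₁ − p₀.
PNS = 0.79 − 0.17 = 0.62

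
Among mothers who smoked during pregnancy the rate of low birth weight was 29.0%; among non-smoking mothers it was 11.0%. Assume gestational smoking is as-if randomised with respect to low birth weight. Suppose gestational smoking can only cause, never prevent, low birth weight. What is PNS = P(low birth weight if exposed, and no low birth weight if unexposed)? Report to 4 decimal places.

p₁ = 0.29, p₀ = 0.11.
Under exogeneity and monotonicity, PNS = p₁ − p₀.
PNS = 0.29 − 0.11 = 0.18

PNS ≈ 0.1800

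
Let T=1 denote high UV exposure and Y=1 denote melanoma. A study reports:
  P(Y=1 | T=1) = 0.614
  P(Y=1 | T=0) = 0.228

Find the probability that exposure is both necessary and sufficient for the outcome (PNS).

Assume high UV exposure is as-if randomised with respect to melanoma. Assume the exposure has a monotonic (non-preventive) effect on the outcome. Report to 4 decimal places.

PNS ≈ 0.3860

Let p₁ = 0.614, p₀ = 0.228.
Under exogeneity and monotonicity, PNS = p₁ − p₀.
PNS = 0.614 − 0.228 = 0.386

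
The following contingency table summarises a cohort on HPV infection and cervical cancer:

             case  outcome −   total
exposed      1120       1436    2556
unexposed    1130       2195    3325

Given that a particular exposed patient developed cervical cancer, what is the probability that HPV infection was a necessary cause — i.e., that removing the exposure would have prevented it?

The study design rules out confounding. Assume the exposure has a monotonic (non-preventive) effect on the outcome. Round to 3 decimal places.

PN ≈ 0.224

p₁ = P(outcome | exposed) = 1120/2556 = 0.43818
p₀ = P(outcome | unexposed) = 1130/3325 = 0.33985
Under exogeneity and monotonicity, PN = (p₁ − p₀)/p₁.
PN = (0.43818 − 0.33985) / 0.43818 ≈ 0.2244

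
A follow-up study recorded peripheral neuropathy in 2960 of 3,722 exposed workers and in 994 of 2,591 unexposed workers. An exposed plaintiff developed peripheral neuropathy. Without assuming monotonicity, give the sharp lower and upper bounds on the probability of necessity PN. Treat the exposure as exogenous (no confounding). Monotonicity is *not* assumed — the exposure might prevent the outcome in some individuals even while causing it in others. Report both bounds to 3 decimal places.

0.518 ≤ PN ≤ 0.775

p₁ = P(outcome | exposed) = 2960/3722 = 0.79527
p₀ = P(outcome | unexposed) = 994/2591 = 0.38364
Under exogeneity alone the bounds on PN are max{0,(p₁−p₀)/p₁} ≤ PN ≤ min{1,(1−p₀)/p₁}.
  lower = (p₁ − p₀)/p₁ = 0.41164 / 0.79527 ≈ 0.5176
  upper = min{1, (1 − p₀)/p₁} = 0.61636 / 0.79527 ≈ 0.7750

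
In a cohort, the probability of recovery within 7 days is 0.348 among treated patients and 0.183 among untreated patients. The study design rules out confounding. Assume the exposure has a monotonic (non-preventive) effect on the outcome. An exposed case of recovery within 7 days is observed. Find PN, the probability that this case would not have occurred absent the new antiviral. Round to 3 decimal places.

PN ≈ 0.474

Let p₁ = 0.348, p₀ = 0.183.
Under exogeneity and monotonicity, PN = (p₁ − p₀) / p₁.
PN = (0.348 − 0.183) / 0.348 = 0.165 / 0.348 ≈ 0.4741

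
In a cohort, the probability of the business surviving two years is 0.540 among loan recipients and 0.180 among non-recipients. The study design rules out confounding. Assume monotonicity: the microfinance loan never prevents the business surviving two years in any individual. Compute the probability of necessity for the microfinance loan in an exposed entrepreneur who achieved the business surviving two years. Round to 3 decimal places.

Let p₁ = 0.54, p₀ = 0.18.
Under exogeneity and monotonicity, PN = (p₁ − p₀) / p₁.
PN = (0.54 − 0.18) / 0.54 = 0.36 / 0.54 ≈ 0.6667

PN ≈ 0.667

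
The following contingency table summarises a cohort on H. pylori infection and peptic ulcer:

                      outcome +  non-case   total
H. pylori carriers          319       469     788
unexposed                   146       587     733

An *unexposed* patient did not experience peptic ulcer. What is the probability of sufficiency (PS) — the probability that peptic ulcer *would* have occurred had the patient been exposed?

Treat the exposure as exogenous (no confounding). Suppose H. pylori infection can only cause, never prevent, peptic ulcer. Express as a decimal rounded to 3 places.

p₁ = P(outcome | exposed) = 319/788 = 0.40482
p₀ = P(outcome | unexposed) = 146/733 = 0.19918
Under exogeneity and monotonicity, PS = (p₁ − p₀)/(1 − p₀).
PS = (0.40482 − 0.19918) / 0.80082 ≈ 0.2568

PS ≈ 0.257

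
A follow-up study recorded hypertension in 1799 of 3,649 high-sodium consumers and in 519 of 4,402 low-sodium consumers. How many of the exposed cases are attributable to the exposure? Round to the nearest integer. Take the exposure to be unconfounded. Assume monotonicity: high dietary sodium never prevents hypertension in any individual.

p₁ = P(outcome | exposed) = 1799/3649 = 0.49301
p₀ = P(outcome | unexposed) = 519/4402 = 0.1179
PN = (p₁ − p₀)/p₁ = (0.49301 − 0.1179) / 0.49301 ≈ 0.76086.
Attributable cases ≈ PN × (exposed cases) = 0.76086 × 1799 ≈ 1368.78.

about 1369 cases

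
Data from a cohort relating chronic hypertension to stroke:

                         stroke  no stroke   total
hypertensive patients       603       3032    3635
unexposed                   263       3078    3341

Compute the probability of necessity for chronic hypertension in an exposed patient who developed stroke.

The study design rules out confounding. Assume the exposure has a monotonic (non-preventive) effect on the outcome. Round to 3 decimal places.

p₁ = P(outcome | exposed) = 603/3635 = 0.16589
p₀ = P(outcome | unexposed) = 263/3341 = 0.078719
Under exogeneity and monotonicity, PN = (p₁ − p₀) / p₁.
PN = (0.16589 − 0.078719) / 0.16589 = 0.087168 / 0.16589 ≈ 0.5255

PN ≈ 0.525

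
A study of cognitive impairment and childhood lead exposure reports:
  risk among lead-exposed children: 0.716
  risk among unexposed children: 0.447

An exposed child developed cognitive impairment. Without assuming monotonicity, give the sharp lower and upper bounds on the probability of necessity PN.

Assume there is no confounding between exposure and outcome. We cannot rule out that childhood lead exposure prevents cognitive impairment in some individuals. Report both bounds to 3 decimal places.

0.376 ≤ PN ≤ 0.772

Let p₁ = 0.716, p₀ = 0.447.
Under exogeneity alone the bounds on PN are max{0,(p₁−p₀)/p₁} ≤ PN ≤ min{1,(1−p₀)/p₁}.
  lower = (p₁ − p₀)/p₁ = 0.269 / 0.716 ≈ 0.3757
  upper = min{1, (1 − p₀)/p₁} = 0.553 / 0.716 ≈ 0.7723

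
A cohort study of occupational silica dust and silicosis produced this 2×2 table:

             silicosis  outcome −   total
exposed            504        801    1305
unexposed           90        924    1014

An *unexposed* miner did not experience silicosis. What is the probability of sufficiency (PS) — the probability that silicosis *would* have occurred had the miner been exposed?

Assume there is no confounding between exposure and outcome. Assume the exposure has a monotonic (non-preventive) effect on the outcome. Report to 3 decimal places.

p₁ = P(outcome | exposed) = 504/1305 = 0.38621
p₀ = P(outcome | unexposed) = 90/1014 = 0.088757
Under exogeneity and monotonicity, PS = (p₁ − p₀) / (1 − p₀).
PS = (0.38621 − 0.088757) / (1 − 0.088757) = 0.29745 / 0.91124 ≈ 0.3264

PS ≈ 0.326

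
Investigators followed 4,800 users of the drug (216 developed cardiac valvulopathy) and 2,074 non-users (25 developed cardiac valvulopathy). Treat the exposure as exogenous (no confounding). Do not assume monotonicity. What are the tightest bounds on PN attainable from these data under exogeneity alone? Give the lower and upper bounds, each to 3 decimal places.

0.732 ≤ PN ≤ 1.000

p₁ = P(outcome | exposed) = 216/4800 = 0.045
p₀ = P(outcome | unexposed) = 25/2074 = 0.012054
Under exogeneity alone the bounds on PN are max{0,(p₁−p₀)/p₁} ≤ PN ≤ min{1,(1−p₀)/p₁}.
  lower = (p₁ − p₀)/p₁ = 0.032946 / 0.045 ≈ 0.7321
  upper = min{1, (1 − p₀)/p₁} = 0.98795 / 0.045 ≈ 21.9544 → capped at 1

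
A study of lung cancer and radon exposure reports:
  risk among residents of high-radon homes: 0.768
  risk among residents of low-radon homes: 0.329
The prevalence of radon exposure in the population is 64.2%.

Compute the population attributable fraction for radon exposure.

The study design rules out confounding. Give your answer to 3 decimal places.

Let p₁ = 0.768, p₀ = 0.329.
Overall risk P(Y=1) = π·p₁ + (1−π)·p₀ = 0.642×0.768 + 0.358×0.329 = 0.61084.
Under exogeneity, PAF = [P(Y=1) − p₀] / P(Y=1).
PAF = (0.61084 − 0.329) / 0.61084 ≈ 0.4614

PAF ≈ 0.461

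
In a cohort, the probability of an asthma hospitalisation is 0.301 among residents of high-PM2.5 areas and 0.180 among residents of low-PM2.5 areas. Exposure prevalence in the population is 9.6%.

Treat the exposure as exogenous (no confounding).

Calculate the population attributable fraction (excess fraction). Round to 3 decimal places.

Let p₁ = 0.301, p₀ = 0.18.
Overall risk P(Y=1) = π·p₁ + (1−π)·p₀ = 0.096×0.301 + 0.904×0.18 = 0.19162.
Under exogeneity, PAF = [P(Y=1) − p₀] / P(Y=1).
PAF = (0.19162 − 0.18) / 0.19162 ≈ 0.0606

PAF ≈ 0.061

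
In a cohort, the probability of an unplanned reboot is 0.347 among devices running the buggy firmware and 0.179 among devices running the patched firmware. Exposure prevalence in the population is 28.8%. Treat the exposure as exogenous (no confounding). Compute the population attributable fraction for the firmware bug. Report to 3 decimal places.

Let p₁ = 0.347, p₀ = 0.179.
Overall risk P(Y=1) = π·p₁ + (1−π)·p₀ = 0.288×0.347 + 0.712×0.179 = 0.22738.
Under exogeneity, PAF = [P(Y=1) − p₀] / P(Y=1).
PAF = (0.22738 − 0.179) / 0.22738 ≈ 0.2128

PAF ≈ 0.213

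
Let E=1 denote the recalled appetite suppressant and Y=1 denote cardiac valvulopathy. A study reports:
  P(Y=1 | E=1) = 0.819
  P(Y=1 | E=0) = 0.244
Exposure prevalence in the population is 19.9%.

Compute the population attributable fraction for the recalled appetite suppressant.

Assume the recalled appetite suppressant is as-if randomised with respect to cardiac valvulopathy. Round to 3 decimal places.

PAF ≈ 0.319

Let p₁ = 0.819, p₀ = 0.244.
Overall risk P(Y=1) = π·p₁ + (1−π)·p₀ = 0.199×0.819 + 0.801×0.244 = 0.35842.
Under exogeneity, PAF = [P(Y=1) − p₀] / P(Y=1).
PAF = (0.35842 − 0.244) / 0.35842 ≈ 0.3192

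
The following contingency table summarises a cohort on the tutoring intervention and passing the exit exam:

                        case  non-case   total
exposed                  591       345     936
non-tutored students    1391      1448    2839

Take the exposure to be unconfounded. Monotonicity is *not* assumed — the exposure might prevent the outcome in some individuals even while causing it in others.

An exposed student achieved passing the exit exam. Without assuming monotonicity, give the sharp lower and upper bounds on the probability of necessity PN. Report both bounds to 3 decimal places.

0.224 ≤ PN ≤ 0.808

p₁ = P(outcome | exposed) = 591/936 = 0.63141
p₀ = P(outcome | unexposed) = 1391/2839 = 0.48996
Under exogeneity alone the bounds on PN are max{0,(p₁−p₀)/p₁} ≤ PN ≤ min{1,(1−p₀)/p₁}.
  lower = (p₁ − p₀)/p₁ = 0.14145 / 0.63141 ≈ 0.2240
  upper = min{1, (1 − p₀)/p₁} = 0.51004 / 0.63141 ≈ 0.8078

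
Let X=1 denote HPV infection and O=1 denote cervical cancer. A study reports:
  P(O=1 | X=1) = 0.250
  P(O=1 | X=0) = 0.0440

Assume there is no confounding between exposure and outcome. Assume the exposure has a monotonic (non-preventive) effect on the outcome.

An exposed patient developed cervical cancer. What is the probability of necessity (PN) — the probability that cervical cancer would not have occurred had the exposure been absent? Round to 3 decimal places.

Let p₁ = 0.25, p₀ = 0.044.
Under exogeneity and monotonicity, PN = (p₁ − p₀) / p₁.
PN = (0.25 − 0.044) / 0.25 = 0.206 / 0.25 ≈ 0.8240

PN ≈ 0.824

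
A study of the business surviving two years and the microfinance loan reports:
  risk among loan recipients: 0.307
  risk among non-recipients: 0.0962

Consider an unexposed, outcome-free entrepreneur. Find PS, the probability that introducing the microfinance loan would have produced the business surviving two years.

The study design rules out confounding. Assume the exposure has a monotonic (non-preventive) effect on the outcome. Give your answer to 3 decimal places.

Let p₁ = 0.307, p₀ = 0.0962.
Under exogeneity and monotonicity, PS = (p₁ − p₀) / (1 − p₀).
PS = (0.307 − 0.0962) / (1 − 0.0962) = 0.2108 / 0.9038 ≈ 0.2332

PS ≈ 0.233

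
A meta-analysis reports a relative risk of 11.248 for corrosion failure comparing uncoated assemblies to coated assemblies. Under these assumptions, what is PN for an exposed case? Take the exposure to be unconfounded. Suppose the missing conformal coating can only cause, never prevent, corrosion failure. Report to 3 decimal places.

PN ≈ 0.911

Under exogeneity and monotonicity, PN = (RR − 1) / RR = 1 − 1/RR.
PN = (11.248 − 1) / 11.248 = 10.25 / 11.248 ≈ 0.9111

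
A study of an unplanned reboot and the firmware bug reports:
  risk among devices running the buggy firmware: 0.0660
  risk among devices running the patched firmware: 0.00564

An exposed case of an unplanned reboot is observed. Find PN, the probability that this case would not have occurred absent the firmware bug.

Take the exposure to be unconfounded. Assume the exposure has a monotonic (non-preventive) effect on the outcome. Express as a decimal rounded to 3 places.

Let p₁ = 0.066, p₀ = 0.00564.
Under exogeneity and monotonicity, PN = (p₁ − p₀) / p₁.
PN = (0.066 − 0.00564) / 0.066 = 0.06036 / 0.066 ≈ 0.9145

PN ≈ 0.915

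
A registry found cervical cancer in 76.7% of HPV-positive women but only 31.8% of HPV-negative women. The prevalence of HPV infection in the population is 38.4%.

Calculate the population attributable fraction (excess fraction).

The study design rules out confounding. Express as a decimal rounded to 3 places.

PAF ≈ 0.352

p₁ = 0.767, p₀ = 0.318.
Overall risk P(Y=1) = π·p₁ + (1−π)·p₀ = 0.384×0.767 + 0.616×0.318 = 0.49042.
Under exogeneity, PAF = [P(Y=1) − p₀] / P(Y=1).
PAF = (0.49042 − 0.318) / 0.49042 ≈ 0.3516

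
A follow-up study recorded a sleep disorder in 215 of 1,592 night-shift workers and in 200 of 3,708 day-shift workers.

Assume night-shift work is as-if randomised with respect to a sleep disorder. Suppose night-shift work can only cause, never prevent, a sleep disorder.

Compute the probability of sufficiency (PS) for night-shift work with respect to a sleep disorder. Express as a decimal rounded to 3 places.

p₁ = P(outcome | exposed) = 215/1592 = 0.13505
p₀ = P(outcome | unexposed) = 200/3708 = 0.053937
Under exogeneity and monotonicity, PS = (p₁ − p₀) / (1 − p₀).
PS = (0.13505 − 0.053937) / (1 − 0.053937) = 0.081113 / 0.94606 ≈ 0.0857

PS ≈ 0.086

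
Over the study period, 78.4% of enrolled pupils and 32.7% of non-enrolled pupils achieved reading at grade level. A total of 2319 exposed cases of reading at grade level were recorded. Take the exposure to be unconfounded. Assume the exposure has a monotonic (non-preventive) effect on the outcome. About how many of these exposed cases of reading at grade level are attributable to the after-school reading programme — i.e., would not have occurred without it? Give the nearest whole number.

p₁ = 0.784, p₀ = 0.327.
PN = (p₁ − p₀)/p₁ = (0.784 − 0.327) / 0.784 ≈ 0.58291.
Attributable cases ≈ PN × (exposed cases) = 0.58291 × 2319 ≈ 1351.76.

about 1352 cases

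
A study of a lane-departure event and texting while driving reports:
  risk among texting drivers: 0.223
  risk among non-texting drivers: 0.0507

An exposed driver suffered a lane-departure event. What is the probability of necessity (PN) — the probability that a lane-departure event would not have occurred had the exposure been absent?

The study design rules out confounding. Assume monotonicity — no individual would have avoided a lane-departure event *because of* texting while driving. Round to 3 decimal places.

PN ≈ 0.773

Let p₁ = 0.223, p₀ = 0.0507.
Under exogeneity and monotonicity, PN = (p₁ − p₀) / p₁.
PN = (0.223 − 0.0507) / 0.223 = 0.1723 / 0.223 ≈ 0.7726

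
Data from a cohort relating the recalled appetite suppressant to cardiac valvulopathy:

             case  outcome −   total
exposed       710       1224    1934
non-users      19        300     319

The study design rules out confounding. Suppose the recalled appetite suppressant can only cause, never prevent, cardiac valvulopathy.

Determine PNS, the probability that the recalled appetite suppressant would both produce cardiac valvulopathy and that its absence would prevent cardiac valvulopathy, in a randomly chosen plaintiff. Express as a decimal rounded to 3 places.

p₁ = P(outcome | exposed) = 710/1934 = 0.36711
p₀ = P(outcome | unexposed) = 19/319 = 0.059561
Under exogeneity and monotonicity, PNS = p₁ − p₀.
PNS = 0.36711 − 0.059561 = 0.30755

PNS ≈ 0.308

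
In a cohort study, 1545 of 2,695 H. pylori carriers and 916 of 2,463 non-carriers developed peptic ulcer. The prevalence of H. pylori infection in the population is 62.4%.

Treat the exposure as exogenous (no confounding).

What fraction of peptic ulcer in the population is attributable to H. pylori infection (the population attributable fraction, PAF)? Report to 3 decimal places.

PAF ≈ 0.253

p₁ = P(outcome | exposed) = 1545/2695 = 0.57328
p₀ = P(outcome | unexposed) = 916/2463 = 0.3719
Overall risk P(Y=1) = π·p₁ + (1−π)·p₀ = 0.624×0.57328 + 0.376×0.3719 = 0.49757.
Under exogeneity, PAF = [P(Y=1) − p₀] / P(Y=1).
PAF = (0.49757 − 0.3719) / 0.49757 ≈ 0.2526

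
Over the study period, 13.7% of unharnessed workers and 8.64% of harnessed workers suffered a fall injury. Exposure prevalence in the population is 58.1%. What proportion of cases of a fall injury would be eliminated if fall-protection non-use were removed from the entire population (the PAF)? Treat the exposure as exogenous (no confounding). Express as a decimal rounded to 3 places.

PAF ≈ 0.254

p₁ = 0.137, p₀ = 0.0864.
Overall risk P(Y=1) = π·p₁ + (1−π)·p₀ = 0.581×0.137 + 0.419×0.0864 = 0.1158.
Under exogeneity, PAF = [P(Y=1) − p₀] / P(Y=1).
PAF = (0.1158 − 0.0864) / 0.1158 ≈ 0.2539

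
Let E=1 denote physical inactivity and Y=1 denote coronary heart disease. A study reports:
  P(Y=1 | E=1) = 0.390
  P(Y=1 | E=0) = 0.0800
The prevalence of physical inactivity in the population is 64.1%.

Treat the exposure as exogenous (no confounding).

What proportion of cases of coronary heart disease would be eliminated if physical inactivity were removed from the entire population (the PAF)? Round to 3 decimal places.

PAF ≈ 0.713

Let p₁ = 0.39, p₀ = 0.08.
Overall risk P(Y=1) = π·p₁ + (1−π)·p₀ = 0.641×0.39 + 0.359×0.08 = 0.27871.
Under exogeneity, PAF = [P(Y=1) − p₀] / P(Y=1).
PAF = (0.27871 − 0.08) / 0.27871 ≈ 0.7130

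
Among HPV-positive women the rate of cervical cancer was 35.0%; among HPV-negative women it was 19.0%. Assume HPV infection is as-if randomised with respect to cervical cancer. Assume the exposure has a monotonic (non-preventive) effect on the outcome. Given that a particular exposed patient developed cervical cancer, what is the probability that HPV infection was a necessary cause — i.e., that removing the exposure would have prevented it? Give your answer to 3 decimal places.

p₁ = 0.35, p₀ = 0.19.
Under exogeneity and monotonicity, PN = (p₁ − p₀) / p₁.
PN = (0.35 − 0.19) / 0.35 = 0.16 / 0.35 ≈ 0.4571

PN ≈ 0.457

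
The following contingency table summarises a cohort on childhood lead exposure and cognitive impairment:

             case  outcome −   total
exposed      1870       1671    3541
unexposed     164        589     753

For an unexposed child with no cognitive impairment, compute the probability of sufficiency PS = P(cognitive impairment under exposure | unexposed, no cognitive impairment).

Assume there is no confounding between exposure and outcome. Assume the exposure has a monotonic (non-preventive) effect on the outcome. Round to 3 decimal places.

p₁ = P(outcome | exposed) = 1870/3541 = 0.5281
p₀ = P(outcome | unexposed) = 164/753 = 0.2178
Under exogeneity and monotonicity, PS = (p₁ − p₀) / (1 − p₀).
PS = (0.5281 − 0.2178) / (1 − 0.2178) = 0.3103 / 0.7822 ≈ 0.3967

PS ≈ 0.397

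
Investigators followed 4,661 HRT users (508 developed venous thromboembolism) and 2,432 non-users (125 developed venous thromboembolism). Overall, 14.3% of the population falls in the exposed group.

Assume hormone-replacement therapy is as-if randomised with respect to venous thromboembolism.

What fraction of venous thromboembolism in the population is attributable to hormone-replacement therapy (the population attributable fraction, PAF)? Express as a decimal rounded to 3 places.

p₁ = P(outcome | exposed) = 508/4661 = 0.10899
p₀ = P(outcome | unexposed) = 125/2432 = 0.051398
Overall risk P(Y=1) = π·p₁ + (1−π)·p₀ = 0.143×0.10899 + 0.857×0.051398 = 0.059634.
Under exogeneity, PAF = [P(Y=1) − p₀] / P(Y=1).
PAF = (0.059634 − 0.051398) / 0.059634 ≈ 0.1381

PAF ≈ 0.138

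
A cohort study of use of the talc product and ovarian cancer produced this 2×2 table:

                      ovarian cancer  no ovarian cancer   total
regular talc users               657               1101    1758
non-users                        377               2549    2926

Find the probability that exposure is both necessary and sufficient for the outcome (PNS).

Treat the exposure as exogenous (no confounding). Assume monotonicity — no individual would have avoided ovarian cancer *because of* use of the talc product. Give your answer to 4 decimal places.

PNS ≈ 0.2449

p₁ = P(outcome | exposed) = 657/1758 = 0.37372
p₀ = P(outcome | unexposed) = 377/2926 = 0.12884
Under exogeneity and monotonicity, PNS = p₁ − p₀.
PNS = 0.37372 − 0.12884 = 0.24488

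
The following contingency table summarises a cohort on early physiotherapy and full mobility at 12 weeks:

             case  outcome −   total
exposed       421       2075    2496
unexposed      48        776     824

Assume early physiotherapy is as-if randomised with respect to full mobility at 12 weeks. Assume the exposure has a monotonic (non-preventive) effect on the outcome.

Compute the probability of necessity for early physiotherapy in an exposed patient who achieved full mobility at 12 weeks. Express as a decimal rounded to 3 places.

p₁ = P(outcome | exposed) = 421/2496 = 0.16867
p₀ = P(outcome | unexposed) = 48/824 = 0.058252
Under exogeneity and monotonicity, PN = (p₁ − p₀)/p₁.
PN = (0.16867 − 0.058252) / 0.16867 ≈ 0.6546

PN ≈ 0.655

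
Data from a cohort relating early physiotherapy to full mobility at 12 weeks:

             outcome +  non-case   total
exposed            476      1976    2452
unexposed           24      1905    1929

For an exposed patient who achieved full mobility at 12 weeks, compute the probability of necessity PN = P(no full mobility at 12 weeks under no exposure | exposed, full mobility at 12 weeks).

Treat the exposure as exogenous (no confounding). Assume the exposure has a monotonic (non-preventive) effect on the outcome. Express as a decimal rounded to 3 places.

p₁ = P(outcome | exposed) = 476/2452 = 0.19413
p₀ = P(outcome | unexposed) = 24/1929 = 0.012442
Under exogeneity and monotonicity, PN = (p₁ − p₀) / p₁.
PN = (0.19413 − 0.012442) / 0.19413 = 0.18169 / 0.19413 ≈ 0.9359

PN ≈ 0.936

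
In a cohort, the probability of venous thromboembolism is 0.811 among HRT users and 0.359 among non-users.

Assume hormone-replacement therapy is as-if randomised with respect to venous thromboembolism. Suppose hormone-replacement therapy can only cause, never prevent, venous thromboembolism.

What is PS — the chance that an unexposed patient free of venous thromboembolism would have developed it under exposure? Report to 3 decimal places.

PS ≈ 0.705

Let p₁ = 0.811, p₀ = 0.359.
Under exogeneity and monotonicity, PS = (p₁ − p₀) / (1 − p₀).
PS = (0.811 − 0.359) / (1 − 0.359) = 0.452 / 0.641 ≈ 0.7051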